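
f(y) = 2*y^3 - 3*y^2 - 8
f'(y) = 6*y^2 - 6*y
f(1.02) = -9.00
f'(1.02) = 0.12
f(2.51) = 4.73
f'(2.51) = 22.74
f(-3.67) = -147.27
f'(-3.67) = 102.83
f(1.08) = -8.98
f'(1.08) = 0.52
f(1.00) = -9.00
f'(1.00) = 0.00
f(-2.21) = -44.24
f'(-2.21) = 42.56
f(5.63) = 253.82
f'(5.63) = 156.40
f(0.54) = -8.56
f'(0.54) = -1.49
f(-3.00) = -89.00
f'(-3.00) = 72.00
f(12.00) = 3016.00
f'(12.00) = 792.00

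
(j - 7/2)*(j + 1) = j^2 - 5*j/2 - 7/2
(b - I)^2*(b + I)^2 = b^4 + 2*b^2 + 1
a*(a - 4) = a^2 - 4*a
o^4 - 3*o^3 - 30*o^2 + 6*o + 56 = (o - 7)*(o + 4)*(o - sqrt(2))*(o + sqrt(2))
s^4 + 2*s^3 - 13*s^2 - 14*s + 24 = (s - 3)*(s - 1)*(s + 2)*(s + 4)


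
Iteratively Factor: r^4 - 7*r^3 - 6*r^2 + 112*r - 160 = (r - 4)*(r^3 - 3*r^2 - 18*r + 40) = (r - 4)*(r - 2)*(r^2 - r - 20) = (r - 4)*(r - 2)*(r + 4)*(r - 5)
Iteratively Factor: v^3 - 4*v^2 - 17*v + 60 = (v - 3)*(v^2 - v - 20) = (v - 3)*(v + 4)*(v - 5)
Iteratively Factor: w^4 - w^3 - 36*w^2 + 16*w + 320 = (w - 4)*(w^3 + 3*w^2 - 24*w - 80) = (w - 4)*(w + 4)*(w^2 - w - 20) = (w - 4)*(w + 4)^2*(w - 5)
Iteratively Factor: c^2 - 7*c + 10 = (c - 5)*(c - 2)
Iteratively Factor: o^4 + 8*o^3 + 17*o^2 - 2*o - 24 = (o + 3)*(o^3 + 5*o^2 + 2*o - 8) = (o - 1)*(o + 3)*(o^2 + 6*o + 8) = (o - 1)*(o + 2)*(o + 3)*(o + 4)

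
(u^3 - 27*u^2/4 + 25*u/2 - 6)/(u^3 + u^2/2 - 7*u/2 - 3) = (4*u^2 - 19*u + 12)/(2*(2*u^2 + 5*u + 3))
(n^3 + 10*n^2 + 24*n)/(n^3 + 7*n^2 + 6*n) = (n + 4)/(n + 1)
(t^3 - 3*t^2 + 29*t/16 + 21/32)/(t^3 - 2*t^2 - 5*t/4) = (-32*t^3 + 96*t^2 - 58*t - 21)/(8*t*(-4*t^2 + 8*t + 5))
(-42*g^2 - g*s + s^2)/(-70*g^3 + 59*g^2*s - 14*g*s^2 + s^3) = (6*g + s)/(10*g^2 - 7*g*s + s^2)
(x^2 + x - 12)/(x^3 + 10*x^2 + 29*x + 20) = (x - 3)/(x^2 + 6*x + 5)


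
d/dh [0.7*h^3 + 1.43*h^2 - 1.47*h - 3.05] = 2.1*h^2 + 2.86*h - 1.47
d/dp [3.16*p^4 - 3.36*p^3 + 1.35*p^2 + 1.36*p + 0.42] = 12.64*p^3 - 10.08*p^2 + 2.7*p + 1.36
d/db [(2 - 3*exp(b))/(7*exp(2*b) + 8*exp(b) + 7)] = (21*exp(2*b) - 28*exp(b) - 37)*exp(b)/(49*exp(4*b) + 112*exp(3*b) + 162*exp(2*b) + 112*exp(b) + 49)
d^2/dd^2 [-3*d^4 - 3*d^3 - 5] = 18*d*(-2*d - 1)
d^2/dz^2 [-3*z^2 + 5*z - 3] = -6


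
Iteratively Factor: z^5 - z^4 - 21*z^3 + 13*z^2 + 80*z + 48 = (z + 1)*(z^4 - 2*z^3 - 19*z^2 + 32*z + 48) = (z - 4)*(z + 1)*(z^3 + 2*z^2 - 11*z - 12) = (z - 4)*(z - 3)*(z + 1)*(z^2 + 5*z + 4) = (z - 4)*(z - 3)*(z + 1)*(z + 4)*(z + 1)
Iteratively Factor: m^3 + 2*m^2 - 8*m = (m)*(m^2 + 2*m - 8) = m*(m - 2)*(m + 4)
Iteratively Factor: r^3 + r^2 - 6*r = (r - 2)*(r^2 + 3*r) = r*(r - 2)*(r + 3)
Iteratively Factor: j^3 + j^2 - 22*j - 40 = (j - 5)*(j^2 + 6*j + 8) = (j - 5)*(j + 4)*(j + 2)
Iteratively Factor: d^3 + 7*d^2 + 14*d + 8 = (d + 2)*(d^2 + 5*d + 4) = (d + 1)*(d + 2)*(d + 4)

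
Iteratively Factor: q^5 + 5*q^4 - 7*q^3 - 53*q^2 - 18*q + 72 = (q + 4)*(q^4 + q^3 - 11*q^2 - 9*q + 18) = (q + 3)*(q + 4)*(q^3 - 2*q^2 - 5*q + 6) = (q - 1)*(q + 3)*(q + 4)*(q^2 - q - 6) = (q - 1)*(q + 2)*(q + 3)*(q + 4)*(q - 3)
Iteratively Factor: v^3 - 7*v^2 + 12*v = (v)*(v^2 - 7*v + 12) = v*(v - 4)*(v - 3)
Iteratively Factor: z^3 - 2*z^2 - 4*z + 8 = (z - 2)*(z^2 - 4) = (z - 2)*(z + 2)*(z - 2)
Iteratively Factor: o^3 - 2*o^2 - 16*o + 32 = (o - 2)*(o^2 - 16) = (o - 2)*(o + 4)*(o - 4)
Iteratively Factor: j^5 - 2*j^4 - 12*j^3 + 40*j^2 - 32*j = (j - 2)*(j^4 - 12*j^2 + 16*j) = j*(j - 2)*(j^3 - 12*j + 16) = j*(j - 2)^2*(j^2 + 2*j - 8) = j*(j - 2)^3*(j + 4)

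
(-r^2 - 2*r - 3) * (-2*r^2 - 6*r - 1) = 2*r^4 + 10*r^3 + 19*r^2 + 20*r + 3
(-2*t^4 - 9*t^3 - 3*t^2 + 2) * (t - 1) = -2*t^5 - 7*t^4 + 6*t^3 + 3*t^2 + 2*t - 2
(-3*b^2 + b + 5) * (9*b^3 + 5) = -27*b^5 + 9*b^4 + 45*b^3 - 15*b^2 + 5*b + 25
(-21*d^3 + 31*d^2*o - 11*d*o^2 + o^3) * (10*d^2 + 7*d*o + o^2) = -210*d^5 + 163*d^4*o + 86*d^3*o^2 - 36*d^2*o^3 - 4*d*o^4 + o^5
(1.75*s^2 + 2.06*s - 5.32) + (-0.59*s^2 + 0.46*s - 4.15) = 1.16*s^2 + 2.52*s - 9.47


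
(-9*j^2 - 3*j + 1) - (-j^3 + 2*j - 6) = j^3 - 9*j^2 - 5*j + 7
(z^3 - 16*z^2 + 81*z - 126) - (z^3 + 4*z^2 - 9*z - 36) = -20*z^2 + 90*z - 90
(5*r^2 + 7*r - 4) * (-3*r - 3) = -15*r^3 - 36*r^2 - 9*r + 12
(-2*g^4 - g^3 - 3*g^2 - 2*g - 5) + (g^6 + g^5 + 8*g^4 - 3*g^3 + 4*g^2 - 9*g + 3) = g^6 + g^5 + 6*g^4 - 4*g^3 + g^2 - 11*g - 2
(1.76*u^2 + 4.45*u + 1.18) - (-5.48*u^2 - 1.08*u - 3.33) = 7.24*u^2 + 5.53*u + 4.51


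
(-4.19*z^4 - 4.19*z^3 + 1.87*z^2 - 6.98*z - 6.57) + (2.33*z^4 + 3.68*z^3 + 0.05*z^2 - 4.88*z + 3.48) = -1.86*z^4 - 0.51*z^3 + 1.92*z^2 - 11.86*z - 3.09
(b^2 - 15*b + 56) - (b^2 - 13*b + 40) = 16 - 2*b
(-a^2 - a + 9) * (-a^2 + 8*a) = a^4 - 7*a^3 - 17*a^2 + 72*a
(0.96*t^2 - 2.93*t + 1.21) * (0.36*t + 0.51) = 0.3456*t^3 - 0.5652*t^2 - 1.0587*t + 0.6171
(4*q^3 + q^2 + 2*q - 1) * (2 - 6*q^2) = -24*q^5 - 6*q^4 - 4*q^3 + 8*q^2 + 4*q - 2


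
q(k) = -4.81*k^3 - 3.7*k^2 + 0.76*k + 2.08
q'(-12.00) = -1988.36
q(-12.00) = 7771.84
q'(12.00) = -2165.96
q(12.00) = -8833.28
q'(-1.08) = -8.08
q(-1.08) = 3.00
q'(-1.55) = -22.44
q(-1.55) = 9.92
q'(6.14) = -588.68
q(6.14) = -1246.14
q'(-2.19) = -52.24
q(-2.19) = 33.19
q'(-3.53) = -152.93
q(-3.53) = 164.87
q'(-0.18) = 1.62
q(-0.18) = 1.85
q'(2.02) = -73.07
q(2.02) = -51.13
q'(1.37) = -36.46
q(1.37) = -16.19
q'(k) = -14.43*k^2 - 7.4*k + 0.76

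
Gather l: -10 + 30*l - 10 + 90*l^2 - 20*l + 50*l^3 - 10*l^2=50*l^3 + 80*l^2 + 10*l - 20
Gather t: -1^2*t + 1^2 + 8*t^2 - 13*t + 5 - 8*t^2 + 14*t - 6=0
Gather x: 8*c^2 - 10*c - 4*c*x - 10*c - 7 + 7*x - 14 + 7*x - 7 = 8*c^2 - 20*c + x*(14 - 4*c) - 28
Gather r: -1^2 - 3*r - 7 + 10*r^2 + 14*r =10*r^2 + 11*r - 8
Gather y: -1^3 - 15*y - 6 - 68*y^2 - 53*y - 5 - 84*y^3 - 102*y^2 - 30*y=-84*y^3 - 170*y^2 - 98*y - 12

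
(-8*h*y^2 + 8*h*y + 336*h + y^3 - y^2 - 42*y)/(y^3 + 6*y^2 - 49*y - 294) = (-8*h + y)/(y + 7)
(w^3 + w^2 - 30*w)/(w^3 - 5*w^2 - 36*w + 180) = w/(w - 6)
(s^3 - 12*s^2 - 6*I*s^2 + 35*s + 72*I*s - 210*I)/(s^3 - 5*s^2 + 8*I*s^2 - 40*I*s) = (s^2 - s*(7 + 6*I) + 42*I)/(s*(s + 8*I))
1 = 1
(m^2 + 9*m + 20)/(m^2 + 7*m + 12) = (m + 5)/(m + 3)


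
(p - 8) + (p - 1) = 2*p - 9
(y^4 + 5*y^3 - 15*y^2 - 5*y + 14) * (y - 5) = y^5 - 40*y^3 + 70*y^2 + 39*y - 70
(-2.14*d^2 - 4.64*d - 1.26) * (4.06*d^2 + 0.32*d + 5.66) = -8.6884*d^4 - 19.5232*d^3 - 18.7128*d^2 - 26.6656*d - 7.1316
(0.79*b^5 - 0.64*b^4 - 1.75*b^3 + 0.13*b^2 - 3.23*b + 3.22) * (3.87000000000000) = 3.0573*b^5 - 2.4768*b^4 - 6.7725*b^3 + 0.5031*b^2 - 12.5001*b + 12.4614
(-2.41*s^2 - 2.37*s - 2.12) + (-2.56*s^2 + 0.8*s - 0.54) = -4.97*s^2 - 1.57*s - 2.66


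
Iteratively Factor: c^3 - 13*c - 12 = (c + 3)*(c^2 - 3*c - 4) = (c - 4)*(c + 3)*(c + 1)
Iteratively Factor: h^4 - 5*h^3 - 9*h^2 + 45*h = (h - 5)*(h^3 - 9*h) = (h - 5)*(h + 3)*(h^2 - 3*h) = h*(h - 5)*(h + 3)*(h - 3)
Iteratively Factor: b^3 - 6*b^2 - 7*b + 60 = (b - 5)*(b^2 - b - 12) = (b - 5)*(b + 3)*(b - 4)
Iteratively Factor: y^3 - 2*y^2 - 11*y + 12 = (y - 4)*(y^2 + 2*y - 3) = (y - 4)*(y - 1)*(y + 3)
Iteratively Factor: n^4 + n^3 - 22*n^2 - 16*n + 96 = (n - 2)*(n^3 + 3*n^2 - 16*n - 48) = (n - 2)*(n + 4)*(n^2 - n - 12) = (n - 4)*(n - 2)*(n + 4)*(n + 3)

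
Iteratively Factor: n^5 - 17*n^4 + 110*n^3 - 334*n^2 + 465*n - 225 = (n - 3)*(n^4 - 14*n^3 + 68*n^2 - 130*n + 75) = (n - 3)*(n - 1)*(n^3 - 13*n^2 + 55*n - 75) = (n - 5)*(n - 3)*(n - 1)*(n^2 - 8*n + 15) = (n - 5)^2*(n - 3)*(n - 1)*(n - 3)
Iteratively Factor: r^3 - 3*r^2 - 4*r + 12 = (r + 2)*(r^2 - 5*r + 6) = (r - 3)*(r + 2)*(r - 2)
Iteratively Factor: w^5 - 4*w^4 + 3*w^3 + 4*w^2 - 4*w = (w)*(w^4 - 4*w^3 + 3*w^2 + 4*w - 4) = w*(w - 1)*(w^3 - 3*w^2 + 4) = w*(w - 2)*(w - 1)*(w^2 - w - 2) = w*(w - 2)^2*(w - 1)*(w + 1)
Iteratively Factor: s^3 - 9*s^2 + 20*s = (s - 5)*(s^2 - 4*s) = s*(s - 5)*(s - 4)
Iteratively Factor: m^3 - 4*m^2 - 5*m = (m + 1)*(m^2 - 5*m) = m*(m + 1)*(m - 5)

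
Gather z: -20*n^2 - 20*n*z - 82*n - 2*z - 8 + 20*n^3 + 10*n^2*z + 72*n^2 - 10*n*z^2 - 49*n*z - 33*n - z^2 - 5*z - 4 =20*n^3 + 52*n^2 - 115*n + z^2*(-10*n - 1) + z*(10*n^2 - 69*n - 7) - 12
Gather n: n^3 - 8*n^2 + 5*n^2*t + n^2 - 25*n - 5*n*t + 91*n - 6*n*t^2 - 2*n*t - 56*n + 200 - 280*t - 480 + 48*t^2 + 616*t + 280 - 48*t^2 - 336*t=n^3 + n^2*(5*t - 7) + n*(-6*t^2 - 7*t + 10)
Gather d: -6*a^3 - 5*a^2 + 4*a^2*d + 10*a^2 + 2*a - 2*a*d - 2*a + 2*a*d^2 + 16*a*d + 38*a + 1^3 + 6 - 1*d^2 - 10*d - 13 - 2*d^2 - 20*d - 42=-6*a^3 + 5*a^2 + 38*a + d^2*(2*a - 3) + d*(4*a^2 + 14*a - 30) - 48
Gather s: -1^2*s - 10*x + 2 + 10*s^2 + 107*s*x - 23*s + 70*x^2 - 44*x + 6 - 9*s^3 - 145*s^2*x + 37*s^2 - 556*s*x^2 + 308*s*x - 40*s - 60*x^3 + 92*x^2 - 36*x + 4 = -9*s^3 + s^2*(47 - 145*x) + s*(-556*x^2 + 415*x - 64) - 60*x^3 + 162*x^2 - 90*x + 12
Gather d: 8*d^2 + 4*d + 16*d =8*d^2 + 20*d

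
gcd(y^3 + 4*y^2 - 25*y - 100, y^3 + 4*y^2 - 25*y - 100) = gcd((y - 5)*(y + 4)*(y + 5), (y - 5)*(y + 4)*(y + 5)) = y^3 + 4*y^2 - 25*y - 100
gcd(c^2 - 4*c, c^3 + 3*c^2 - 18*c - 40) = c - 4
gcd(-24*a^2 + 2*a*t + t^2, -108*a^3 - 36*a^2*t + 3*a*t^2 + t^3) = 6*a + t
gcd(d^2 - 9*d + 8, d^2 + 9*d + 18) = 1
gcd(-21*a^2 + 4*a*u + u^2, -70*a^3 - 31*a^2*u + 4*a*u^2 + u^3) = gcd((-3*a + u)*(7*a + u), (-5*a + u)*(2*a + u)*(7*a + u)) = 7*a + u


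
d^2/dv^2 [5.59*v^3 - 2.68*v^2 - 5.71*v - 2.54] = 33.54*v - 5.36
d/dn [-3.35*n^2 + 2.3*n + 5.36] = 2.3 - 6.7*n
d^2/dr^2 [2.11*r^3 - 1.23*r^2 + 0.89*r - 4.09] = 12.66*r - 2.46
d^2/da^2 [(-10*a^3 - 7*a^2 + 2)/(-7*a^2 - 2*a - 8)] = 12*(-103*a^3 - 165*a^2 + 306*a + 92)/(343*a^6 + 294*a^5 + 1260*a^4 + 680*a^3 + 1440*a^2 + 384*a + 512)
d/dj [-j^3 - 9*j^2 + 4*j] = -3*j^2 - 18*j + 4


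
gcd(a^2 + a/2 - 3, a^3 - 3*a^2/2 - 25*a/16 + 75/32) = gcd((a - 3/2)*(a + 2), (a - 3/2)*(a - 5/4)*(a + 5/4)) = a - 3/2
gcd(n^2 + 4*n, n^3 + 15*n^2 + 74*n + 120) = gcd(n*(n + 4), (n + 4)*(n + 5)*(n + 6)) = n + 4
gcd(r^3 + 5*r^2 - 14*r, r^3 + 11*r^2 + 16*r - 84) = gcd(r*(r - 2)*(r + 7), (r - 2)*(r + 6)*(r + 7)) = r^2 + 5*r - 14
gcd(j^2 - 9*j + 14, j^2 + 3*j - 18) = 1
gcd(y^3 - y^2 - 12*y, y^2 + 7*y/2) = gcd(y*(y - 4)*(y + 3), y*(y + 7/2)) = y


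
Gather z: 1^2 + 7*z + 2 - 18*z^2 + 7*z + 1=-18*z^2 + 14*z + 4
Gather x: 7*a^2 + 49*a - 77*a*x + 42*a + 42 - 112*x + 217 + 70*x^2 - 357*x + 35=7*a^2 + 91*a + 70*x^2 + x*(-77*a - 469) + 294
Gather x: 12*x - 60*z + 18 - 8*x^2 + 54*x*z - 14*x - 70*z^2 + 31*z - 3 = -8*x^2 + x*(54*z - 2) - 70*z^2 - 29*z + 15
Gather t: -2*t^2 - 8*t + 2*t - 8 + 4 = -2*t^2 - 6*t - 4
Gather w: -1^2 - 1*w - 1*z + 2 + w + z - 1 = 0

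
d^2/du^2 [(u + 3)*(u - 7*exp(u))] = -7*u*exp(u) - 35*exp(u) + 2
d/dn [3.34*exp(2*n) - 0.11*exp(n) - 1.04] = (6.68*exp(n) - 0.11)*exp(n)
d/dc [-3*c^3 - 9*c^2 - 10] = 9*c*(-c - 2)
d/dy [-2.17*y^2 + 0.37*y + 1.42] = 0.37 - 4.34*y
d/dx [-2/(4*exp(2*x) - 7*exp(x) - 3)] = (16*exp(x) - 14)*exp(x)/(-4*exp(2*x) + 7*exp(x) + 3)^2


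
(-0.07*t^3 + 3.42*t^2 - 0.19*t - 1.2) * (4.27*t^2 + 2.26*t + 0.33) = -0.2989*t^5 + 14.4452*t^4 + 6.8948*t^3 - 4.4248*t^2 - 2.7747*t - 0.396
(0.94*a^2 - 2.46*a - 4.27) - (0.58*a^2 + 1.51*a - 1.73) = 0.36*a^2 - 3.97*a - 2.54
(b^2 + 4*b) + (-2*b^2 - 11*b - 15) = -b^2 - 7*b - 15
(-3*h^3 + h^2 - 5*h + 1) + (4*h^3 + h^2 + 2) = h^3 + 2*h^2 - 5*h + 3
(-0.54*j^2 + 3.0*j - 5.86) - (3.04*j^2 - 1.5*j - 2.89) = -3.58*j^2 + 4.5*j - 2.97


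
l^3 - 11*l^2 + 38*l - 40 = (l - 5)*(l - 4)*(l - 2)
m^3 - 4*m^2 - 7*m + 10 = (m - 5)*(m - 1)*(m + 2)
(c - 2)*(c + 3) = c^2 + c - 6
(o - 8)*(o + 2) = o^2 - 6*o - 16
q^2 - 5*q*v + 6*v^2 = (q - 3*v)*(q - 2*v)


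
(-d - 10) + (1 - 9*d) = -10*d - 9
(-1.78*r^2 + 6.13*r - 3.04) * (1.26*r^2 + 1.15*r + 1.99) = -2.2428*r^4 + 5.6768*r^3 - 0.323100000000001*r^2 + 8.7027*r - 6.0496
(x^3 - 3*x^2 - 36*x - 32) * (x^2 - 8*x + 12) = x^5 - 11*x^4 + 220*x^2 - 176*x - 384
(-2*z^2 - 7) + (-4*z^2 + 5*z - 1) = -6*z^2 + 5*z - 8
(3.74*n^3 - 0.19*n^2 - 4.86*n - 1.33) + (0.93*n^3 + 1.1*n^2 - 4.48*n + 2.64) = 4.67*n^3 + 0.91*n^2 - 9.34*n + 1.31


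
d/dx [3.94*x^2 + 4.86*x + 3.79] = 7.88*x + 4.86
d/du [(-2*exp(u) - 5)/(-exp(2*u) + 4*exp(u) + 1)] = 2*(-(exp(u) - 2)*(2*exp(u) + 5) + exp(2*u) - 4*exp(u) - 1)*exp(u)/(-exp(2*u) + 4*exp(u) + 1)^2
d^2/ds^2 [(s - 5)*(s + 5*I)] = 2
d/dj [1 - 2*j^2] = -4*j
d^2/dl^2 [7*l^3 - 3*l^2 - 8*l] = 42*l - 6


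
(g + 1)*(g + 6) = g^2 + 7*g + 6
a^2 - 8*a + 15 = (a - 5)*(a - 3)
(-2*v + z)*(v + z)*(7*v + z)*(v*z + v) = -14*v^4*z - 14*v^4 - 9*v^3*z^2 - 9*v^3*z + 6*v^2*z^3 + 6*v^2*z^2 + v*z^4 + v*z^3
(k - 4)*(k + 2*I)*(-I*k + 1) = -I*k^3 + 3*k^2 + 4*I*k^2 - 12*k + 2*I*k - 8*I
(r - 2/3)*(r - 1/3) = r^2 - r + 2/9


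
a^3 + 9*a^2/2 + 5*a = a*(a + 2)*(a + 5/2)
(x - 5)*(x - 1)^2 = x^3 - 7*x^2 + 11*x - 5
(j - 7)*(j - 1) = j^2 - 8*j + 7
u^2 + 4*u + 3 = (u + 1)*(u + 3)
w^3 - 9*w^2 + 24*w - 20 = (w - 5)*(w - 2)^2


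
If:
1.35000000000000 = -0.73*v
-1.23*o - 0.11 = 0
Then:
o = -0.09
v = -1.85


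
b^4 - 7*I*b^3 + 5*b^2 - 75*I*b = b*(b - 5*I)^2*(b + 3*I)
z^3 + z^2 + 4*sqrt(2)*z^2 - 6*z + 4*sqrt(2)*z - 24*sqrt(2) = (z - 2)*(z + 3)*(z + 4*sqrt(2))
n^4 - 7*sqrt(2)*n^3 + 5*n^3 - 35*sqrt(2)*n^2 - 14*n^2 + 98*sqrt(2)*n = n*(n - 2)*(n + 7)*(n - 7*sqrt(2))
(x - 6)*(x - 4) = x^2 - 10*x + 24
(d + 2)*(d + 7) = d^2 + 9*d + 14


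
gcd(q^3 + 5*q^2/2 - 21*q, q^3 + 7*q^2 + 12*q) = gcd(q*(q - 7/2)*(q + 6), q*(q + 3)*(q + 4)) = q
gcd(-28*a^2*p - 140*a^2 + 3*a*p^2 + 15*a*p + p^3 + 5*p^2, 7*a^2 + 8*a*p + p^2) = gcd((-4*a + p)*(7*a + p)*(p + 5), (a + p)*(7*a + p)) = 7*a + p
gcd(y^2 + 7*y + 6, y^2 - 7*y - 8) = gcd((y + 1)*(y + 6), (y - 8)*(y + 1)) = y + 1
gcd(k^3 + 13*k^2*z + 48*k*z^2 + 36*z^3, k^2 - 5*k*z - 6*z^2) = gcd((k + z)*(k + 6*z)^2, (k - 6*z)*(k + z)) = k + z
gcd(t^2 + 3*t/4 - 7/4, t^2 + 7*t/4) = t + 7/4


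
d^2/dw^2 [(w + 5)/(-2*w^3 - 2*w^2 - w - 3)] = 2*(-(w + 5)*(6*w^2 + 4*w + 1)^2 + (6*w^2 + 4*w + 2*(w + 5)*(3*w + 1) + 1)*(2*w^3 + 2*w^2 + w + 3))/(2*w^3 + 2*w^2 + w + 3)^3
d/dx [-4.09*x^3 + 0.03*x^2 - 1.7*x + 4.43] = -12.27*x^2 + 0.06*x - 1.7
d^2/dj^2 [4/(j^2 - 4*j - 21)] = 8*(j^2 - 4*j - 4*(j - 2)^2 - 21)/(-j^2 + 4*j + 21)^3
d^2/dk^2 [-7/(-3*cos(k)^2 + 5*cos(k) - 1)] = 7*(36*sin(k)^4 - 31*sin(k)^2 + 245*cos(k)/4 - 45*cos(3*k)/4 - 49)/(3*sin(k)^2 + 5*cos(k) - 4)^3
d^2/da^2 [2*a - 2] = 0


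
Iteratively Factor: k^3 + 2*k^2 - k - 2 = (k - 1)*(k^2 + 3*k + 2) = (k - 1)*(k + 2)*(k + 1)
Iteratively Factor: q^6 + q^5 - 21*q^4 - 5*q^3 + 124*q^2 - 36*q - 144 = (q + 3)*(q^5 - 2*q^4 - 15*q^3 + 40*q^2 + 4*q - 48) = (q + 3)*(q + 4)*(q^4 - 6*q^3 + 9*q^2 + 4*q - 12) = (q - 2)*(q + 3)*(q + 4)*(q^3 - 4*q^2 + q + 6) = (q - 2)*(q + 1)*(q + 3)*(q + 4)*(q^2 - 5*q + 6) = (q - 2)^2*(q + 1)*(q + 3)*(q + 4)*(q - 3)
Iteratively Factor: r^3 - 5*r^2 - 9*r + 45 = (r - 5)*(r^2 - 9) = (r - 5)*(r + 3)*(r - 3)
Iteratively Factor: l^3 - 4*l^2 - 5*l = (l + 1)*(l^2 - 5*l) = l*(l + 1)*(l - 5)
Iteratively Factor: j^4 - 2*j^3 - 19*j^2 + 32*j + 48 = (j - 3)*(j^3 + j^2 - 16*j - 16) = (j - 3)*(j + 1)*(j^2 - 16) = (j - 4)*(j - 3)*(j + 1)*(j + 4)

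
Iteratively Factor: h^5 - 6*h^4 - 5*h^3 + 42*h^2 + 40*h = (h)*(h^4 - 6*h^3 - 5*h^2 + 42*h + 40) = h*(h + 2)*(h^3 - 8*h^2 + 11*h + 20) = h*(h - 5)*(h + 2)*(h^2 - 3*h - 4) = h*(h - 5)*(h - 4)*(h + 2)*(h + 1)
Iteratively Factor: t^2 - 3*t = (t)*(t - 3)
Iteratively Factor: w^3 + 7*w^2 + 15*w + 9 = (w + 3)*(w^2 + 4*w + 3) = (w + 1)*(w + 3)*(w + 3)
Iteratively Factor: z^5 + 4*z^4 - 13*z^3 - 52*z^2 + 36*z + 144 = (z - 2)*(z^4 + 6*z^3 - z^2 - 54*z - 72) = (z - 3)*(z - 2)*(z^3 + 9*z^2 + 26*z + 24) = (z - 3)*(z - 2)*(z + 2)*(z^2 + 7*z + 12) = (z - 3)*(z - 2)*(z + 2)*(z + 3)*(z + 4)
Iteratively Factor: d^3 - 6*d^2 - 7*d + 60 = (d - 4)*(d^2 - 2*d - 15) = (d - 4)*(d + 3)*(d - 5)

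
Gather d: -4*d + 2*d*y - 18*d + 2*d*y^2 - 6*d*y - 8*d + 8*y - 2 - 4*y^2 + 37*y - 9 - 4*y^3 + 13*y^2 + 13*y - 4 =d*(2*y^2 - 4*y - 30) - 4*y^3 + 9*y^2 + 58*y - 15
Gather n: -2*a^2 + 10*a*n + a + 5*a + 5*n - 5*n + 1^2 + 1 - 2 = -2*a^2 + 10*a*n + 6*a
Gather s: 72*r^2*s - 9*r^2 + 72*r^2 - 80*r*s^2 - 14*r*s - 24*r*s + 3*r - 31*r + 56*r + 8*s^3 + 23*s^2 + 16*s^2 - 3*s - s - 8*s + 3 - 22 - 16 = 63*r^2 + 28*r + 8*s^3 + s^2*(39 - 80*r) + s*(72*r^2 - 38*r - 12) - 35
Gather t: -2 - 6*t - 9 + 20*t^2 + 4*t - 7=20*t^2 - 2*t - 18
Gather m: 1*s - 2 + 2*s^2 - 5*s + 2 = 2*s^2 - 4*s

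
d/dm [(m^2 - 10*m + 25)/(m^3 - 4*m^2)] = (-m^3 + 20*m^2 - 115*m + 200)/(m^3*(m^2 - 8*m + 16))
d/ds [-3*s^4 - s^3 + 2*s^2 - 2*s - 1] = -12*s^3 - 3*s^2 + 4*s - 2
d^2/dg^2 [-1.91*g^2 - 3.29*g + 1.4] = -3.82000000000000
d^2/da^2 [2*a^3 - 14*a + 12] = 12*a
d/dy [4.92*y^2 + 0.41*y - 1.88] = 9.84*y + 0.41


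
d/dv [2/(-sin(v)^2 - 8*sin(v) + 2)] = 4*(sin(v) + 4)*cos(v)/(sin(v)^2 + 8*sin(v) - 2)^2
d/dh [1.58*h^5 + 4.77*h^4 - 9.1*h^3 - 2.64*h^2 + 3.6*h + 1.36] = 7.9*h^4 + 19.08*h^3 - 27.3*h^2 - 5.28*h + 3.6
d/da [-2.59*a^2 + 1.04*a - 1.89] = 1.04 - 5.18*a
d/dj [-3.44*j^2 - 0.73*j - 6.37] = -6.88*j - 0.73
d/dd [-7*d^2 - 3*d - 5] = -14*d - 3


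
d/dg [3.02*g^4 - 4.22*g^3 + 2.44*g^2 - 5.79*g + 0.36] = 12.08*g^3 - 12.66*g^2 + 4.88*g - 5.79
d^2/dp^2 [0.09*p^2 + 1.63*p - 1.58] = 0.180000000000000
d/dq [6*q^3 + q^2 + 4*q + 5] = 18*q^2 + 2*q + 4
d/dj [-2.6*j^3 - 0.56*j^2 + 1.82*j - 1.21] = -7.8*j^2 - 1.12*j + 1.82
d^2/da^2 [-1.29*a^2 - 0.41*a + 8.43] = -2.58000000000000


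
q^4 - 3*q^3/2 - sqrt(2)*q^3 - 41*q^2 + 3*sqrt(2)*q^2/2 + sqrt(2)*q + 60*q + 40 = (q - 2)*(q + 1/2)*(q - 5*sqrt(2))*(q + 4*sqrt(2))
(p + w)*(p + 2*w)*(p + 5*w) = p^3 + 8*p^2*w + 17*p*w^2 + 10*w^3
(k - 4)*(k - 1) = k^2 - 5*k + 4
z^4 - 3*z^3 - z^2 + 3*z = z*(z - 3)*(z - 1)*(z + 1)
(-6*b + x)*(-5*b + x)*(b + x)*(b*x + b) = 30*b^4*x + 30*b^4 + 19*b^3*x^2 + 19*b^3*x - 10*b^2*x^3 - 10*b^2*x^2 + b*x^4 + b*x^3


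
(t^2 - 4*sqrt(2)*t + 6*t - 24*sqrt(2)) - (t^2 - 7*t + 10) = -4*sqrt(2)*t + 13*t - 24*sqrt(2) - 10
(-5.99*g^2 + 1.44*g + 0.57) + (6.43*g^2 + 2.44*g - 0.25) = 0.44*g^2 + 3.88*g + 0.32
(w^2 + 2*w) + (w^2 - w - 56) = 2*w^2 + w - 56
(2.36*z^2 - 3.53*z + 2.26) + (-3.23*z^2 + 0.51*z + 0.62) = -0.87*z^2 - 3.02*z + 2.88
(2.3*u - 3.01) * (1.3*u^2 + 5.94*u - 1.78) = 2.99*u^3 + 9.749*u^2 - 21.9734*u + 5.3578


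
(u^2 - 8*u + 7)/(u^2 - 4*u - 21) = (u - 1)/(u + 3)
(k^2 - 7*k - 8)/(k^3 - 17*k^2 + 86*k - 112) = (k + 1)/(k^2 - 9*k + 14)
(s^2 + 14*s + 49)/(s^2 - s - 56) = (s + 7)/(s - 8)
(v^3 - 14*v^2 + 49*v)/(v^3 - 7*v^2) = (v - 7)/v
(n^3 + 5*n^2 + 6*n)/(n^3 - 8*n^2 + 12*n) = (n^2 + 5*n + 6)/(n^2 - 8*n + 12)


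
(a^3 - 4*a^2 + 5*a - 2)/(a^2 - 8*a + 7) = (a^2 - 3*a + 2)/(a - 7)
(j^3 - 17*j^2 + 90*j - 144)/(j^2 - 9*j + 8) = (j^2 - 9*j + 18)/(j - 1)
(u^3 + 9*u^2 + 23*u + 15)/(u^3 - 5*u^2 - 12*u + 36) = (u^2 + 6*u + 5)/(u^2 - 8*u + 12)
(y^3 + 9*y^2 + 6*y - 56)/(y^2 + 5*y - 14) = y + 4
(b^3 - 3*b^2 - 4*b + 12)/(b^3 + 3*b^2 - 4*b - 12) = (b - 3)/(b + 3)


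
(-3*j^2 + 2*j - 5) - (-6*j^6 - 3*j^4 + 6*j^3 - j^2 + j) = 6*j^6 + 3*j^4 - 6*j^3 - 2*j^2 + j - 5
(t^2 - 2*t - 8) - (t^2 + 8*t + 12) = -10*t - 20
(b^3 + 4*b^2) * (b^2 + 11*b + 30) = b^5 + 15*b^4 + 74*b^3 + 120*b^2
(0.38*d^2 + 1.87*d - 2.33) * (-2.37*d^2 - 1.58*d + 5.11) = -0.9006*d^4 - 5.0323*d^3 + 4.5093*d^2 + 13.2371*d - 11.9063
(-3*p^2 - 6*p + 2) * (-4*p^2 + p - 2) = 12*p^4 + 21*p^3 - 8*p^2 + 14*p - 4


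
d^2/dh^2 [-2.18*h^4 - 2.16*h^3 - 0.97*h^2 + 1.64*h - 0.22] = -26.16*h^2 - 12.96*h - 1.94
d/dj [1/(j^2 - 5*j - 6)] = (5 - 2*j)/(-j^2 + 5*j + 6)^2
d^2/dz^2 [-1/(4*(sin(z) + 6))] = (sin(z)^2 - 6*sin(z) - 2)/(4*(sin(z) + 6)^3)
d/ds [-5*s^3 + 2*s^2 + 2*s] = -15*s^2 + 4*s + 2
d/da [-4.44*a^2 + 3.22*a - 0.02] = 3.22 - 8.88*a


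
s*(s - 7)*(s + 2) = s^3 - 5*s^2 - 14*s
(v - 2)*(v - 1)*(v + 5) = v^3 + 2*v^2 - 13*v + 10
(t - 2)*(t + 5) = t^2 + 3*t - 10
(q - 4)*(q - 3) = q^2 - 7*q + 12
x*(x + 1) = x^2 + x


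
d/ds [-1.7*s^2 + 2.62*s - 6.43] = 2.62 - 3.4*s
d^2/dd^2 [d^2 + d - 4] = 2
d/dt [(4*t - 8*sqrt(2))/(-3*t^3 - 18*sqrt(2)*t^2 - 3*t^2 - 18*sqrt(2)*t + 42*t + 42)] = 4*(-t^3 - 6*sqrt(2)*t^2 - t^2 - 6*sqrt(2)*t + 14*t + (t - 2*sqrt(2))*(3*t^2 + 2*t + 12*sqrt(2)*t - 14 + 6*sqrt(2)) + 14)/(3*(t^3 + t^2 + 6*sqrt(2)*t^2 - 14*t + 6*sqrt(2)*t - 14)^2)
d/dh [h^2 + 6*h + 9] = 2*h + 6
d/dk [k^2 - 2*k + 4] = 2*k - 2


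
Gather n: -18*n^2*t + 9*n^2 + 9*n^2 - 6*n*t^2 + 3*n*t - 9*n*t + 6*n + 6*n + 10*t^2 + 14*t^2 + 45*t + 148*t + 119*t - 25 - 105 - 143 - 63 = n^2*(18 - 18*t) + n*(-6*t^2 - 6*t + 12) + 24*t^2 + 312*t - 336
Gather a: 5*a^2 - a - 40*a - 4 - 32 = 5*a^2 - 41*a - 36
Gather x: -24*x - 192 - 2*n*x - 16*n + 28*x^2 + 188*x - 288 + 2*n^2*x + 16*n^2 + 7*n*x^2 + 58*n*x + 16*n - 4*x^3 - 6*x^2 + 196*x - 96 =16*n^2 - 4*x^3 + x^2*(7*n + 22) + x*(2*n^2 + 56*n + 360) - 576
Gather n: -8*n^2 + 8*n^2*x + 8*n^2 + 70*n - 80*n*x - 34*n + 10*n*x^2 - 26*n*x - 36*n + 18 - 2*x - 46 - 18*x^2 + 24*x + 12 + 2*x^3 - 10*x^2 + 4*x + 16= 8*n^2*x + n*(10*x^2 - 106*x) + 2*x^3 - 28*x^2 + 26*x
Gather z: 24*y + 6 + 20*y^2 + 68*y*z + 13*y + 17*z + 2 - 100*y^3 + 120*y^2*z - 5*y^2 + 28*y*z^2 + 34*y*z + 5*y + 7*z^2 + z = -100*y^3 + 15*y^2 + 42*y + z^2*(28*y + 7) + z*(120*y^2 + 102*y + 18) + 8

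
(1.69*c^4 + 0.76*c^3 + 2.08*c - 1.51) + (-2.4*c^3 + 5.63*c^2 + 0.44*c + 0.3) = 1.69*c^4 - 1.64*c^3 + 5.63*c^2 + 2.52*c - 1.21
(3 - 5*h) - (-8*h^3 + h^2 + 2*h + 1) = 8*h^3 - h^2 - 7*h + 2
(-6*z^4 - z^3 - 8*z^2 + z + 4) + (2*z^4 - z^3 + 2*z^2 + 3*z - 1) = -4*z^4 - 2*z^3 - 6*z^2 + 4*z + 3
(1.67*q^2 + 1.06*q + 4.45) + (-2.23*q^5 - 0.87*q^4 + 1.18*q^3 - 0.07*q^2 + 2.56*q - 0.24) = -2.23*q^5 - 0.87*q^4 + 1.18*q^3 + 1.6*q^2 + 3.62*q + 4.21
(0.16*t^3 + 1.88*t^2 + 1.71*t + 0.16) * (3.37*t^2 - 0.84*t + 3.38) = 0.5392*t^5 + 6.2012*t^4 + 4.7243*t^3 + 5.4572*t^2 + 5.6454*t + 0.5408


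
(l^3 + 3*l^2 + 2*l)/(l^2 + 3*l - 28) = l*(l^2 + 3*l + 2)/(l^2 + 3*l - 28)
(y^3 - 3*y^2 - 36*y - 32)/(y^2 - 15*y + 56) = (y^2 + 5*y + 4)/(y - 7)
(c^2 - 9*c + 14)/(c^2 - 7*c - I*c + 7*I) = (c - 2)/(c - I)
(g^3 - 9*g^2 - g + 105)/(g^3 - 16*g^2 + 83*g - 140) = (g + 3)/(g - 4)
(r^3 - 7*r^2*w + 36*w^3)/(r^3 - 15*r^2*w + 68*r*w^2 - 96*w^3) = (r^2 - 4*r*w - 12*w^2)/(r^2 - 12*r*w + 32*w^2)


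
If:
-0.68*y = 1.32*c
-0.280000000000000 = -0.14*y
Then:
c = -1.03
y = 2.00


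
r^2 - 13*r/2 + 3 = (r - 6)*(r - 1/2)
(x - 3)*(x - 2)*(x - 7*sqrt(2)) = x^3 - 7*sqrt(2)*x^2 - 5*x^2 + 6*x + 35*sqrt(2)*x - 42*sqrt(2)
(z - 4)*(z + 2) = z^2 - 2*z - 8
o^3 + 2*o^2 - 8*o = o*(o - 2)*(o + 4)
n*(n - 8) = n^2 - 8*n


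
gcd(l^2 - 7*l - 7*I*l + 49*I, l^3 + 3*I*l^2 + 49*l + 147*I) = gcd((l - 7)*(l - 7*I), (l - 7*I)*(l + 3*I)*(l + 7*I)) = l - 7*I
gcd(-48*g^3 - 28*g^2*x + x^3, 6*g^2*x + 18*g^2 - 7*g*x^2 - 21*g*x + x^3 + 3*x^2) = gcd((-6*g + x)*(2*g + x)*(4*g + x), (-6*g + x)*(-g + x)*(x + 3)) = -6*g + x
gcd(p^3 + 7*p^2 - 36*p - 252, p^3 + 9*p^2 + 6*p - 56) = p + 7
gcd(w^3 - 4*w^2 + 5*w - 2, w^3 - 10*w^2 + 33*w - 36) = 1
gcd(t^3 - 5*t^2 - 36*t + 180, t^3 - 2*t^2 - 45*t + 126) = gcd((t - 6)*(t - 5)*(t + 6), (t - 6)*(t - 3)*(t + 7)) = t - 6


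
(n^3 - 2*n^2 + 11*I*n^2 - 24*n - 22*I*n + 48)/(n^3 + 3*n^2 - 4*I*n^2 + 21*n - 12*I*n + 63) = (n^2 + n*(-2 + 8*I) - 16*I)/(n^2 + n*(3 - 7*I) - 21*I)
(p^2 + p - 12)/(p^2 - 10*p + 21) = (p + 4)/(p - 7)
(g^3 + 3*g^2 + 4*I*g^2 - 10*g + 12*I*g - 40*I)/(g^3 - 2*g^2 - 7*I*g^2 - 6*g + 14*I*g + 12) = (g^2 + g*(5 + 4*I) + 20*I)/(g^2 - 7*I*g - 6)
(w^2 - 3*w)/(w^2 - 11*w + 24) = w/(w - 8)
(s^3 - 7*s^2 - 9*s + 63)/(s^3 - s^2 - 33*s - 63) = (s - 3)/(s + 3)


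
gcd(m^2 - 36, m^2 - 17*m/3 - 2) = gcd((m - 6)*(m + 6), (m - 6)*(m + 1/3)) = m - 6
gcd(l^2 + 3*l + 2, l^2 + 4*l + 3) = l + 1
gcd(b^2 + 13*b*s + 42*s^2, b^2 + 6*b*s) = b + 6*s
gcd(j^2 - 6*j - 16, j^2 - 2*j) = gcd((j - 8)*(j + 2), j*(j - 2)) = 1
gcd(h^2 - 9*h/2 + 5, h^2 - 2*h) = h - 2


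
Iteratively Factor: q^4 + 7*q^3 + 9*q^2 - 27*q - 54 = (q + 3)*(q^3 + 4*q^2 - 3*q - 18) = (q - 2)*(q + 3)*(q^2 + 6*q + 9) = (q - 2)*(q + 3)^2*(q + 3)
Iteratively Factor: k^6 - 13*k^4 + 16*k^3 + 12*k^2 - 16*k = (k - 1)*(k^5 + k^4 - 12*k^3 + 4*k^2 + 16*k) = (k - 1)*(k + 1)*(k^4 - 12*k^2 + 16*k) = (k - 2)*(k - 1)*(k + 1)*(k^3 + 2*k^2 - 8*k) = k*(k - 2)*(k - 1)*(k + 1)*(k^2 + 2*k - 8) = k*(k - 2)^2*(k - 1)*(k + 1)*(k + 4)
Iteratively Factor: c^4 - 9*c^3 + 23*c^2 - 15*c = (c - 3)*(c^3 - 6*c^2 + 5*c) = (c - 5)*(c - 3)*(c^2 - c) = c*(c - 5)*(c - 3)*(c - 1)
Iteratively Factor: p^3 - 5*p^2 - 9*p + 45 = (p + 3)*(p^2 - 8*p + 15) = (p - 3)*(p + 3)*(p - 5)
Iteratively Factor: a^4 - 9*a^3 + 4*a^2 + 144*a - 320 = (a - 5)*(a^3 - 4*a^2 - 16*a + 64) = (a - 5)*(a - 4)*(a^2 - 16) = (a - 5)*(a - 4)*(a + 4)*(a - 4)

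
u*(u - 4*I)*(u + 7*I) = u^3 + 3*I*u^2 + 28*u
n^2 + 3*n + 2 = (n + 1)*(n + 2)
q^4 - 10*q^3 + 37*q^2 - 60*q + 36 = (q - 3)^2*(q - 2)^2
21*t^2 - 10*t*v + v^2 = (-7*t + v)*(-3*t + v)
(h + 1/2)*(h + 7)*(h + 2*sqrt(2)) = h^3 + 2*sqrt(2)*h^2 + 15*h^2/2 + 7*h/2 + 15*sqrt(2)*h + 7*sqrt(2)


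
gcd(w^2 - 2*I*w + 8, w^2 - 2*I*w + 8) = w^2 - 2*I*w + 8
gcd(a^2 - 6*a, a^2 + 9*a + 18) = 1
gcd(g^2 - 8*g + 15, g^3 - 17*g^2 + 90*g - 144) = g - 3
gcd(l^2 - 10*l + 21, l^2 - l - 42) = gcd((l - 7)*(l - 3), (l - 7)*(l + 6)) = l - 7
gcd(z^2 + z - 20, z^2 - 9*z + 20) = z - 4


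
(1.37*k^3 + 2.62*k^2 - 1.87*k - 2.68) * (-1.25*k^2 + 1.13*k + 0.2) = -1.7125*k^5 - 1.7269*k^4 + 5.5721*k^3 + 1.7609*k^2 - 3.4024*k - 0.536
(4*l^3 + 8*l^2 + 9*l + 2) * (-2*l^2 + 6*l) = -8*l^5 + 8*l^4 + 30*l^3 + 50*l^2 + 12*l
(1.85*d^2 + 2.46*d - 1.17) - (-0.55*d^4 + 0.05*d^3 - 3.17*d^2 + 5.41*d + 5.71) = 0.55*d^4 - 0.05*d^3 + 5.02*d^2 - 2.95*d - 6.88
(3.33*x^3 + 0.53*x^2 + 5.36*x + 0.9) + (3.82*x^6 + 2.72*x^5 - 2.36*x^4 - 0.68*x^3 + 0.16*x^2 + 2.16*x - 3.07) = 3.82*x^6 + 2.72*x^5 - 2.36*x^4 + 2.65*x^3 + 0.69*x^2 + 7.52*x - 2.17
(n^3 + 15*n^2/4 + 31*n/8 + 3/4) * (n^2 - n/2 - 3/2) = n^5 + 13*n^4/4 + n^3/2 - 109*n^2/16 - 99*n/16 - 9/8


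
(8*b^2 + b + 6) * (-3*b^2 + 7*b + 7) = -24*b^4 + 53*b^3 + 45*b^2 + 49*b + 42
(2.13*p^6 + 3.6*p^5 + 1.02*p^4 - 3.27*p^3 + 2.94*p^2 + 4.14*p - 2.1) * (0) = 0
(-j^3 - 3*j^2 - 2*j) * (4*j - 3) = -4*j^4 - 9*j^3 + j^2 + 6*j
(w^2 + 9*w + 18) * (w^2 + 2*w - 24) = w^4 + 11*w^3 + 12*w^2 - 180*w - 432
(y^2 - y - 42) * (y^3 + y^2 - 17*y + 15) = y^5 - 60*y^3 - 10*y^2 + 699*y - 630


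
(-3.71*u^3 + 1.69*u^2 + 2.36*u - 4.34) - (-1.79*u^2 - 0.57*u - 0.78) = -3.71*u^3 + 3.48*u^2 + 2.93*u - 3.56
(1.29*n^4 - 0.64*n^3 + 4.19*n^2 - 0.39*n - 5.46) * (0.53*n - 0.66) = 0.6837*n^5 - 1.1906*n^4 + 2.6431*n^3 - 2.9721*n^2 - 2.6364*n + 3.6036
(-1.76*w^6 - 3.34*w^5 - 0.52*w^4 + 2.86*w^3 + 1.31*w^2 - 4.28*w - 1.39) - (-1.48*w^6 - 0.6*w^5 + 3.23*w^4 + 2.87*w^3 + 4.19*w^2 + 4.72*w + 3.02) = -0.28*w^6 - 2.74*w^5 - 3.75*w^4 - 0.0100000000000002*w^3 - 2.88*w^2 - 9.0*w - 4.41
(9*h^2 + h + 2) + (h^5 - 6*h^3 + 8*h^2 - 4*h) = h^5 - 6*h^3 + 17*h^2 - 3*h + 2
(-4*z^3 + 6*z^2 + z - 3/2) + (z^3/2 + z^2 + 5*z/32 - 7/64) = -7*z^3/2 + 7*z^2 + 37*z/32 - 103/64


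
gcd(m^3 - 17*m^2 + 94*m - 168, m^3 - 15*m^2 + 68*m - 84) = m^2 - 13*m + 42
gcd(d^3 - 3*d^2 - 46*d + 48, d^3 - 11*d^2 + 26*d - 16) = d^2 - 9*d + 8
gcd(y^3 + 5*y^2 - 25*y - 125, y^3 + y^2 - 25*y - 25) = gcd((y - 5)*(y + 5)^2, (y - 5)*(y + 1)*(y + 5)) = y^2 - 25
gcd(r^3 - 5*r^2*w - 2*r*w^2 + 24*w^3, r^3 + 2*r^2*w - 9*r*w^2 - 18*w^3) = r^2 - r*w - 6*w^2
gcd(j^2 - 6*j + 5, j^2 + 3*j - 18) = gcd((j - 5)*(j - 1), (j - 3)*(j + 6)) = 1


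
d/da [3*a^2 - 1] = 6*a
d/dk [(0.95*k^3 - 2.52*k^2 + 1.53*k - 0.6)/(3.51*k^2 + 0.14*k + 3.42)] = (3.3345*k^4 + 0.266000000000002*k^3 + 4.0239*k^2 - 13.0248*k + 5.3166)/(12.3201*k^4 + 0.9828*k^3 + 24.028*k^2 + 0.9576*k + 11.6964)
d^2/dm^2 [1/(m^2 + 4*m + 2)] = 2*(-m^2 - 4*m + 4*(m + 2)^2 - 2)/(m^2 + 4*m + 2)^3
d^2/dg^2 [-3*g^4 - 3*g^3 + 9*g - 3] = 18*g*(-2*g - 1)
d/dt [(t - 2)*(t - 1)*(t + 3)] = 3*t^2 - 7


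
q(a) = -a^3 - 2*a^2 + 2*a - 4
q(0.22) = -3.67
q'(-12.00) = -382.00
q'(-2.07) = -2.57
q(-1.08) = -7.23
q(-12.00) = 1412.00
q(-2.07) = -7.84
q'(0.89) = -3.94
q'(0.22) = 0.97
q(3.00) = -43.00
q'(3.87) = -58.41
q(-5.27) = 76.28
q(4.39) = -118.37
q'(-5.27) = -60.24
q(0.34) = -3.59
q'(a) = -3*a^2 - 4*a + 2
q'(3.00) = -37.00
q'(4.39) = -73.38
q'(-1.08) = 2.82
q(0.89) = -4.51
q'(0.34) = 0.29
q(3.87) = -84.17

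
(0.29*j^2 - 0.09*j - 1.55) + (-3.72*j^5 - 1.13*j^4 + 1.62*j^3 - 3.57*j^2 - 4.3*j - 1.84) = -3.72*j^5 - 1.13*j^4 + 1.62*j^3 - 3.28*j^2 - 4.39*j - 3.39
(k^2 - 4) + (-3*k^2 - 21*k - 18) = -2*k^2 - 21*k - 22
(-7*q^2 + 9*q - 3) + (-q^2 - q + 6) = -8*q^2 + 8*q + 3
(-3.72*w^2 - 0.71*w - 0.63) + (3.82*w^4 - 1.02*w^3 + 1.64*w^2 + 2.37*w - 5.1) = 3.82*w^4 - 1.02*w^3 - 2.08*w^2 + 1.66*w - 5.73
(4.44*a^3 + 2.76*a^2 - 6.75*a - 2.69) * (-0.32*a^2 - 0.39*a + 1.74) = -1.4208*a^5 - 2.6148*a^4 + 8.8092*a^3 + 8.2957*a^2 - 10.6959*a - 4.6806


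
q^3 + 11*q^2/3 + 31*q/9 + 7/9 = (q + 1/3)*(q + 1)*(q + 7/3)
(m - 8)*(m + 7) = m^2 - m - 56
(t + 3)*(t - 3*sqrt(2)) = t^2 - 3*sqrt(2)*t + 3*t - 9*sqrt(2)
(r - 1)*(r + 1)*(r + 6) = r^3 + 6*r^2 - r - 6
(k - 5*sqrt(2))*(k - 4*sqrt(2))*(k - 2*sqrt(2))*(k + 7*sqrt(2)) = k^4 - 4*sqrt(2)*k^3 - 78*k^2 + 452*sqrt(2)*k - 1120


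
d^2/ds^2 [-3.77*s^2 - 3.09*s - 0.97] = -7.54000000000000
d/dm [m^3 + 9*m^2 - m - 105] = 3*m^2 + 18*m - 1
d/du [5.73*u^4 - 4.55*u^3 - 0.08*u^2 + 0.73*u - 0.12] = 22.92*u^3 - 13.65*u^2 - 0.16*u + 0.73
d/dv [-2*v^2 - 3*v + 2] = -4*v - 3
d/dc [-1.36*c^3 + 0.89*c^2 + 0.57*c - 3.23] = -4.08*c^2 + 1.78*c + 0.57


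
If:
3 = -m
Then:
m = -3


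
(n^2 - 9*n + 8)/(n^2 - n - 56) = (n - 1)/(n + 7)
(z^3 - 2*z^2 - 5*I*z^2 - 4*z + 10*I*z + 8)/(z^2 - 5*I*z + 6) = (z^3 + z^2*(-2 - 5*I) + z*(-4 + 10*I) + 8)/(z^2 - 5*I*z + 6)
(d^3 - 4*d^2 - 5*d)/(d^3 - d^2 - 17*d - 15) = d/(d + 3)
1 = 1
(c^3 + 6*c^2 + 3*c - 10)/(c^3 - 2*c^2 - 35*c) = (c^2 + c - 2)/(c*(c - 7))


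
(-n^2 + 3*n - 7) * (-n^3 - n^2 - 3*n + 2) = n^5 - 2*n^4 + 7*n^3 - 4*n^2 + 27*n - 14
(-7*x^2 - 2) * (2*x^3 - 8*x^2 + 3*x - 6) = -14*x^5 + 56*x^4 - 25*x^3 + 58*x^2 - 6*x + 12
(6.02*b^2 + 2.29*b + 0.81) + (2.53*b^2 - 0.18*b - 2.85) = 8.55*b^2 + 2.11*b - 2.04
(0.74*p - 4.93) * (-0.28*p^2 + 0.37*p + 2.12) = -0.2072*p^3 + 1.6542*p^2 - 0.2553*p - 10.4516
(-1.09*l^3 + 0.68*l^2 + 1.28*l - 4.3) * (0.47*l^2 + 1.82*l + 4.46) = -0.5123*l^5 - 1.6642*l^4 - 3.0222*l^3 + 3.3414*l^2 - 2.1172*l - 19.178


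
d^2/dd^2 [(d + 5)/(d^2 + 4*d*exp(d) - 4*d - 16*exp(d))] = 2*(4*(d + 5)*(2*d*exp(d) + d - 6*exp(d) - 2)^2 + (d^2 + 4*d*exp(d) - 4*d - 16*exp(d))*(-4*d*exp(d) - 2*d - (d + 5)*(2*d*exp(d) - 4*exp(d) + 1) + 12*exp(d) + 4))/(d^2 + 4*d*exp(d) - 4*d - 16*exp(d))^3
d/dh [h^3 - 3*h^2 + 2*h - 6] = 3*h^2 - 6*h + 2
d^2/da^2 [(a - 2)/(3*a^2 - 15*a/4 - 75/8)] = 32*(2*(2 - a)*(8*a - 5)^2 + (13 - 12*a)*(-8*a^2 + 10*a + 25))/(3*(-8*a^2 + 10*a + 25)^3)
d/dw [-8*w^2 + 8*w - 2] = 8 - 16*w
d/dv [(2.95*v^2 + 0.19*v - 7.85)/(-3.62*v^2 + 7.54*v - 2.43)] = (22.9308*v^2 - 71.171*v + 58.7273)/(13.1044*v^4 - 54.5896*v^3 + 74.4448*v^2 - 36.6444*v + 5.9049)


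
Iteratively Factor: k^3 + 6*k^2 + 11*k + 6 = (k + 3)*(k^2 + 3*k + 2) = (k + 1)*(k + 3)*(k + 2)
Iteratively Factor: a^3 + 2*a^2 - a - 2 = (a + 1)*(a^2 + a - 2) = (a + 1)*(a + 2)*(a - 1)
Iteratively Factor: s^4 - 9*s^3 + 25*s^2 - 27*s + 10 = (s - 1)*(s^3 - 8*s^2 + 17*s - 10) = (s - 5)*(s - 1)*(s^2 - 3*s + 2) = (s - 5)*(s - 2)*(s - 1)*(s - 1)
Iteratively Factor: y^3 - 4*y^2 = (y)*(y^2 - 4*y) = y^2*(y - 4)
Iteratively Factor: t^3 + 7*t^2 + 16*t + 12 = (t + 3)*(t^2 + 4*t + 4) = (t + 2)*(t + 3)*(t + 2)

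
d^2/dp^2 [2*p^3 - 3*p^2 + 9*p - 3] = 12*p - 6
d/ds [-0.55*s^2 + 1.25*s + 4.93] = 1.25 - 1.1*s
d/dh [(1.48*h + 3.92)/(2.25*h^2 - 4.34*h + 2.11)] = (-3.33*h^2 - 17.64*h + 20.1356)/(5.0625*h^4 - 19.53*h^3 + 28.3306*h^2 - 18.3148*h + 4.4521)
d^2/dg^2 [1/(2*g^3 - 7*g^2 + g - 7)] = 2*((7 - 6*g)*(2*g^3 - 7*g^2 + g - 7) + (6*g^2 - 14*g + 1)^2)/(2*g^3 - 7*g^2 + g - 7)^3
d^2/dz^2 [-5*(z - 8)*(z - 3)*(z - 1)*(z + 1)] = -60*z^2 + 330*z - 230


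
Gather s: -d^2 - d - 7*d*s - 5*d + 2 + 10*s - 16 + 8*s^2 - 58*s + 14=-d^2 - 6*d + 8*s^2 + s*(-7*d - 48)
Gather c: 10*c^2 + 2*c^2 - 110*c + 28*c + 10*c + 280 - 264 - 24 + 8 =12*c^2 - 72*c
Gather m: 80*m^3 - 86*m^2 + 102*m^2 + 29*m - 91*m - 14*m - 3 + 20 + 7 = 80*m^3 + 16*m^2 - 76*m + 24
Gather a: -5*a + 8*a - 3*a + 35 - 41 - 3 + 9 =0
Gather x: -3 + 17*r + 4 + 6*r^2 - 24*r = 6*r^2 - 7*r + 1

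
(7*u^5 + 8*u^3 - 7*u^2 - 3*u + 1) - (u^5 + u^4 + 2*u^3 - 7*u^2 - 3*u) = 6*u^5 - u^4 + 6*u^3 + 1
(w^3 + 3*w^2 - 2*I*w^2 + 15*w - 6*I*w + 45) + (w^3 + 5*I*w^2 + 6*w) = 2*w^3 + 3*w^2 + 3*I*w^2 + 21*w - 6*I*w + 45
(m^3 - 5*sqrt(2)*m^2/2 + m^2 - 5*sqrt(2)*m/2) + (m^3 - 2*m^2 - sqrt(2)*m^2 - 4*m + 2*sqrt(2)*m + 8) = 2*m^3 - 7*sqrt(2)*m^2/2 - m^2 - 4*m - sqrt(2)*m/2 + 8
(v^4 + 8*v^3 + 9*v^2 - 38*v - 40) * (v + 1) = v^5 + 9*v^4 + 17*v^3 - 29*v^2 - 78*v - 40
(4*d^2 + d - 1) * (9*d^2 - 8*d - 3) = 36*d^4 - 23*d^3 - 29*d^2 + 5*d + 3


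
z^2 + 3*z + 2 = (z + 1)*(z + 2)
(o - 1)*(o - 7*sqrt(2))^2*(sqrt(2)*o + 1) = sqrt(2)*o^4 - 27*o^3 - sqrt(2)*o^3 + 27*o^2 + 84*sqrt(2)*o^2 - 84*sqrt(2)*o + 98*o - 98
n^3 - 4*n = n*(n - 2)*(n + 2)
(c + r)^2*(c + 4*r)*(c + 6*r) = c^4 + 12*c^3*r + 45*c^2*r^2 + 58*c*r^3 + 24*r^4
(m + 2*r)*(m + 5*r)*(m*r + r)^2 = m^4*r^2 + 7*m^3*r^3 + 2*m^3*r^2 + 10*m^2*r^4 + 14*m^2*r^3 + m^2*r^2 + 20*m*r^4 + 7*m*r^3 + 10*r^4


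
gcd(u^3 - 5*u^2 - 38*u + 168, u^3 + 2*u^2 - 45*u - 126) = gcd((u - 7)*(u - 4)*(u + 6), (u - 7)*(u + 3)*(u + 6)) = u^2 - u - 42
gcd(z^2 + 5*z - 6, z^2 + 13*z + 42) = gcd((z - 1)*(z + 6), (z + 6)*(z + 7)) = z + 6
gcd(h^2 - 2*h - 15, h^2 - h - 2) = 1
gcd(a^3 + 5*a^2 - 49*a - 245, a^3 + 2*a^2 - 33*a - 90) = a + 5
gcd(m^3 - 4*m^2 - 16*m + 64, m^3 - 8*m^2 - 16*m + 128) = m^2 - 16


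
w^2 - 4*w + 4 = (w - 2)^2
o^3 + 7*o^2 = o^2*(o + 7)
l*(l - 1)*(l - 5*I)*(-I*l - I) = -I*l^4 - 5*l^3 + I*l^2 + 5*l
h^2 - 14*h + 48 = (h - 8)*(h - 6)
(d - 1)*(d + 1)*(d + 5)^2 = d^4 + 10*d^3 + 24*d^2 - 10*d - 25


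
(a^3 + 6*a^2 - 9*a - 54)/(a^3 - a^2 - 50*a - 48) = (a^2 - 9)/(a^2 - 7*a - 8)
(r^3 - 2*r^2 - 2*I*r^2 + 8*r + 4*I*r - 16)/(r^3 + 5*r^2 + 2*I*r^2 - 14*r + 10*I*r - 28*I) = (r - 4*I)/(r + 7)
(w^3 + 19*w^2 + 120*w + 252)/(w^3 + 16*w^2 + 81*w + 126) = (w + 6)/(w + 3)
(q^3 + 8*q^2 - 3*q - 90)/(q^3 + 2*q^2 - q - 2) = (q^3 + 8*q^2 - 3*q - 90)/(q^3 + 2*q^2 - q - 2)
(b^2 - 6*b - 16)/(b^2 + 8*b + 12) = (b - 8)/(b + 6)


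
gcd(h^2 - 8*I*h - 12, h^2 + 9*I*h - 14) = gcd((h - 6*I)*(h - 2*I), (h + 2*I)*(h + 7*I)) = 1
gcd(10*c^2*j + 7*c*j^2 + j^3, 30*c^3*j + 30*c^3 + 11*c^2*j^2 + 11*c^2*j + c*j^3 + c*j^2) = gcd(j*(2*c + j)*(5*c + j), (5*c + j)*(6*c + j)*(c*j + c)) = 5*c + j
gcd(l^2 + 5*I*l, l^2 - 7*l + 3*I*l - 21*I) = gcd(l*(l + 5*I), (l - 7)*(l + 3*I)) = 1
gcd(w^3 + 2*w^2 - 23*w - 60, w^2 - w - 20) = w^2 - w - 20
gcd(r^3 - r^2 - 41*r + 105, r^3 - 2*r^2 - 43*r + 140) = r^2 + 2*r - 35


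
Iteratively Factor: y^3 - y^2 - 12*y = (y)*(y^2 - y - 12) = y*(y + 3)*(y - 4)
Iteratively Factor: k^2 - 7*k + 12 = (k - 4)*(k - 3)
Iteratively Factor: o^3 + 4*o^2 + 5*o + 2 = (o + 1)*(o^2 + 3*o + 2) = (o + 1)*(o + 2)*(o + 1)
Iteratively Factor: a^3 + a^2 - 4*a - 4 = (a - 2)*(a^2 + 3*a + 2) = (a - 2)*(a + 1)*(a + 2)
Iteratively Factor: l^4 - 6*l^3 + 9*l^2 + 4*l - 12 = (l - 3)*(l^3 - 3*l^2 + 4) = (l - 3)*(l - 2)*(l^2 - l - 2) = (l - 3)*(l - 2)*(l + 1)*(l - 2)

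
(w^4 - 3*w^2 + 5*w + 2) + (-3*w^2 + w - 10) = w^4 - 6*w^2 + 6*w - 8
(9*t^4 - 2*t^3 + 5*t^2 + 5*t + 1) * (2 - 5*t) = -45*t^5 + 28*t^4 - 29*t^3 - 15*t^2 + 5*t + 2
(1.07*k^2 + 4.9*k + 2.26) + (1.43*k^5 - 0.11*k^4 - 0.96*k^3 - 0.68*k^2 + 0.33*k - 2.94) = 1.43*k^5 - 0.11*k^4 - 0.96*k^3 + 0.39*k^2 + 5.23*k - 0.68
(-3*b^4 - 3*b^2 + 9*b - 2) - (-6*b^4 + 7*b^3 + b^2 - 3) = 3*b^4 - 7*b^3 - 4*b^2 + 9*b + 1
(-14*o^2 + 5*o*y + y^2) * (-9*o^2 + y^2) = 126*o^4 - 45*o^3*y - 23*o^2*y^2 + 5*o*y^3 + y^4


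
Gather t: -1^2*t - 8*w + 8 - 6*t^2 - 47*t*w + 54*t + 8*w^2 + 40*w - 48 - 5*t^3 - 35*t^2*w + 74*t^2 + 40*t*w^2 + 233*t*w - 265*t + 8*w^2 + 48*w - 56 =-5*t^3 + t^2*(68 - 35*w) + t*(40*w^2 + 186*w - 212) + 16*w^2 + 80*w - 96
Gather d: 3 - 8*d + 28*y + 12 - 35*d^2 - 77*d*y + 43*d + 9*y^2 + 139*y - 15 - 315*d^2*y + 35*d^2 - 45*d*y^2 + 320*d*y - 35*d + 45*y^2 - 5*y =-315*d^2*y + d*(-45*y^2 + 243*y) + 54*y^2 + 162*y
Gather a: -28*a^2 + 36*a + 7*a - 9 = -28*a^2 + 43*a - 9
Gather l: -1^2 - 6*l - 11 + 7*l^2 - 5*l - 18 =7*l^2 - 11*l - 30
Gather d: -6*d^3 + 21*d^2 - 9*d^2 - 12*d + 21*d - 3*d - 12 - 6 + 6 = -6*d^3 + 12*d^2 + 6*d - 12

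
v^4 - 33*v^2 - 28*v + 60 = (v - 6)*(v - 1)*(v + 2)*(v + 5)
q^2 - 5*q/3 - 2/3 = (q - 2)*(q + 1/3)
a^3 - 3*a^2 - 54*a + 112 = (a - 8)*(a - 2)*(a + 7)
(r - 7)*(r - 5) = r^2 - 12*r + 35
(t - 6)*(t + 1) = t^2 - 5*t - 6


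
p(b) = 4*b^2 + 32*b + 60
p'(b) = 8*b + 32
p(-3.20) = -1.44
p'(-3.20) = 6.40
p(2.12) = 145.82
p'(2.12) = 48.96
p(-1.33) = 24.52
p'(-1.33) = 21.36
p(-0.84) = 35.94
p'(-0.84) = 25.28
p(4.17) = 263.00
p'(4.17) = 65.36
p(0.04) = 61.29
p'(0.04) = 32.32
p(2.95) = 189.21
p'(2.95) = 55.60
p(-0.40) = 47.84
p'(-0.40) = 28.80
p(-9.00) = 96.00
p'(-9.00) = -40.00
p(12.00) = 1020.00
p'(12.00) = 128.00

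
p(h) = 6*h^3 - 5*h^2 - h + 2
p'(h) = 18*h^2 - 10*h - 1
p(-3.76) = -383.87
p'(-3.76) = 291.08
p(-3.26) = -255.75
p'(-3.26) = 222.90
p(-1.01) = -8.27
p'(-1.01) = 27.46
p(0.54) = 0.95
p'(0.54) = -1.15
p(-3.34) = -274.00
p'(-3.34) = 233.20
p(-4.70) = -726.69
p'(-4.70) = 443.62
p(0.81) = 1.10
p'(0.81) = 2.71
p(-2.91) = -185.28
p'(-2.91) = 180.53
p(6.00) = 1112.00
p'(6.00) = 587.00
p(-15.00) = -21358.00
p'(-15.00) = 4199.00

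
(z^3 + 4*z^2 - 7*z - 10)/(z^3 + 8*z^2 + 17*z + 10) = (z - 2)/(z + 2)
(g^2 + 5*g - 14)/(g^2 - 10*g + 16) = (g + 7)/(g - 8)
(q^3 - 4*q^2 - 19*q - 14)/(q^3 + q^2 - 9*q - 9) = (q^2 - 5*q - 14)/(q^2 - 9)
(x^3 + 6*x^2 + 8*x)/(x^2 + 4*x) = x + 2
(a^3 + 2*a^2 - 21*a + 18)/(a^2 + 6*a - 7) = (a^2 + 3*a - 18)/(a + 7)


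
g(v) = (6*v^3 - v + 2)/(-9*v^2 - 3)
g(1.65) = -0.99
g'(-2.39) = -0.74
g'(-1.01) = -1.04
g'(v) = 18*v*(6*v^3 - v + 2)/(-9*v^2 - 3)^2 + (18*v^2 - 1)/(-9*v^2 - 3) = (-18*v^4 - 21*v^2 + 12*v + 1)/(3*(9*v^4 + 6*v^2 + 1))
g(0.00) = -0.67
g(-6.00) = 3.94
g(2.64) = -1.67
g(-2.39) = 1.42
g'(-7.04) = -0.67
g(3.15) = -2.02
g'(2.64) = -0.69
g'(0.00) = 0.33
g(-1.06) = 0.31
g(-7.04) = 4.64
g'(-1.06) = -1.01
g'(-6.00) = -0.68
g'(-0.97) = -1.06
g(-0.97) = 0.22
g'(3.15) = -0.68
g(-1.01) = 0.26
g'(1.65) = -0.67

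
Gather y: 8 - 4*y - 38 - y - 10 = -5*y - 40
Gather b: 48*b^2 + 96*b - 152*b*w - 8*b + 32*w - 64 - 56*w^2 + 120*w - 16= 48*b^2 + b*(88 - 152*w) - 56*w^2 + 152*w - 80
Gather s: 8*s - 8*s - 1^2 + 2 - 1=0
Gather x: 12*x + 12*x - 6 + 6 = 24*x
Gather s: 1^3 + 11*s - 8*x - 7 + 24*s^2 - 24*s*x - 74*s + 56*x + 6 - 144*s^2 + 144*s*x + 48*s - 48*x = -120*s^2 + s*(120*x - 15)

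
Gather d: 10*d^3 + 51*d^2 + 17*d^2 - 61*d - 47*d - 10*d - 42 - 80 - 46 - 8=10*d^3 + 68*d^2 - 118*d - 176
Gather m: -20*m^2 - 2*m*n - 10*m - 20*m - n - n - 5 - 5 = -20*m^2 + m*(-2*n - 30) - 2*n - 10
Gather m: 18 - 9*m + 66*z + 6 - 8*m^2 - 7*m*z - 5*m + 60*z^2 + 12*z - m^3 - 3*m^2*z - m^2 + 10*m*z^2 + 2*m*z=-m^3 + m^2*(-3*z - 9) + m*(10*z^2 - 5*z - 14) + 60*z^2 + 78*z + 24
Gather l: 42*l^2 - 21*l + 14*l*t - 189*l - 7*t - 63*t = 42*l^2 + l*(14*t - 210) - 70*t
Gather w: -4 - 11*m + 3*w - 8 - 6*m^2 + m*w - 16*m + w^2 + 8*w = -6*m^2 - 27*m + w^2 + w*(m + 11) - 12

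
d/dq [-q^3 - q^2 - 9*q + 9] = -3*q^2 - 2*q - 9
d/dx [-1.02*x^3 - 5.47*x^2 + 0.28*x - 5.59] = -3.06*x^2 - 10.94*x + 0.28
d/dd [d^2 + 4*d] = 2*d + 4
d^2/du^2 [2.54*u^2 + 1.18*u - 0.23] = 5.08000000000000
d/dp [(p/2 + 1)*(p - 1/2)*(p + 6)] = 3*p^2/2 + 15*p/2 + 4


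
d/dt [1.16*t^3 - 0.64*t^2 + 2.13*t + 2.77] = 3.48*t^2 - 1.28*t + 2.13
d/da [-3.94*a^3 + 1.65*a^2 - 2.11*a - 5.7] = -11.82*a^2 + 3.3*a - 2.11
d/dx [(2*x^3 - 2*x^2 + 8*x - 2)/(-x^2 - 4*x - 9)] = 2*(-x^4 - 8*x^3 - 19*x^2 + 16*x - 40)/(x^4 + 8*x^3 + 34*x^2 + 72*x + 81)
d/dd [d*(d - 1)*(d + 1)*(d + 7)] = 4*d^3 + 21*d^2 - 2*d - 7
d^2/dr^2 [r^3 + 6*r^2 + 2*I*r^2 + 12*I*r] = 6*r + 12 + 4*I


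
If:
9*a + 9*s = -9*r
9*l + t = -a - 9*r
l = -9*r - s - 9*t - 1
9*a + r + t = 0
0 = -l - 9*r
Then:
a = 73/5906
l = 36/2953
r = -4/2953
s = -65/5906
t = -649/5906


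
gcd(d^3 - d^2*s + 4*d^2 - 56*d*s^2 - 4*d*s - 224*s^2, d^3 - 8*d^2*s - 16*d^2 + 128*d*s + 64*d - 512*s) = -d + 8*s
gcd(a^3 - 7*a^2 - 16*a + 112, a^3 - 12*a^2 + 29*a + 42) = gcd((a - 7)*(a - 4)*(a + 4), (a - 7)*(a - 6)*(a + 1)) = a - 7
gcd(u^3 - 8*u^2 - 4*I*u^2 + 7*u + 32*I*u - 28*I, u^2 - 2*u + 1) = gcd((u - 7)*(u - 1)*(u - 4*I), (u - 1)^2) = u - 1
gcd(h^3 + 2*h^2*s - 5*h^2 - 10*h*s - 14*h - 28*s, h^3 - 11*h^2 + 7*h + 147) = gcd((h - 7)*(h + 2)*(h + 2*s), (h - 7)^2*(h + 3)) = h - 7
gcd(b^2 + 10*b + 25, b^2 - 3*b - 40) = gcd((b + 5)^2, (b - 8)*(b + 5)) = b + 5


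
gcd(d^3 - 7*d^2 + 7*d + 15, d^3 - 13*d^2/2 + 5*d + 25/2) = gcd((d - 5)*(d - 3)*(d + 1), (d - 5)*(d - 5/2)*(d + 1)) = d^2 - 4*d - 5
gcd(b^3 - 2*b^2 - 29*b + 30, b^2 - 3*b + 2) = b - 1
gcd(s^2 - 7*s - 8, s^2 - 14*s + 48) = s - 8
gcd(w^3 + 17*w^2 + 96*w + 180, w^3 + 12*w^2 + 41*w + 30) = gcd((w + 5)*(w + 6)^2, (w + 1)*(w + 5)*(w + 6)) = w^2 + 11*w + 30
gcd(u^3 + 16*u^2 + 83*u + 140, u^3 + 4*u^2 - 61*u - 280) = u^2 + 12*u + 35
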